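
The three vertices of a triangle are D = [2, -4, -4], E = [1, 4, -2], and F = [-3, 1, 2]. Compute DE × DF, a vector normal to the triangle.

DE = (-1, 8, 2)
DF = (-5, 5, 6)
i: 8·6 - 2·5 = 48 - 10 = 38
j: 2·(-5) - (-1)·6 = -10 - (-6) = -4
k: (-1)·5 - 8·(-5) = -5 - (-40) = 35
DE × DF = (38, -4, 35)

(38, -4, 35)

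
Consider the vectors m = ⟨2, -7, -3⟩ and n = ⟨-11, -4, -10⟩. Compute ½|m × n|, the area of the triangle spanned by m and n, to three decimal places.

i: (-7)·(-10) - (-3)·(-4) = 70 - 12 = 58
j: (-3)·(-11) - 2·(-10) = 33 - (-20) = 53
k: 2·(-4) - (-7)·(-11) = -8 - 77 = -85
m × n = (58, 53, -85)
|m × n| = √(58² + 53² + (-85)²) = √13398 ≈ 115.7497
area = ½ · 115.7497 ≈ 57.875

57.875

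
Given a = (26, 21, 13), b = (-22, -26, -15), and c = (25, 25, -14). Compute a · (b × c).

6171

b × c:
i: (-26)·(-14) - (-15)·25 = 364 - (-375) = 739
j: (-15)·25 - (-22)·(-14) = -375 - 308 = -683
k: (-22)·25 - (-26)·25 = -550 - (-650) = 100
b × c = (739, -683, 100)
a · (b × c) = 26·739 + 21·(-683) + 13·100 = 19214 - 14343 + 1300 = 6171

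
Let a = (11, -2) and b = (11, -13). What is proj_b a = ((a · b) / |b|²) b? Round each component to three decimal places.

(5.576, -6.590)

a · b = 11·11 + (-2)·(-13) = 121 + 26 = 147
|b|² = 121 + 169 = 290
proj_b a = (147/290) · (11, -13) ≈ (5.576, -6.590)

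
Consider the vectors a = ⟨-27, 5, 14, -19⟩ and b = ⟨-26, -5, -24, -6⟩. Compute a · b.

455

a · b = (-27)·(-26) + 5·(-5) + 14·(-24) + (-19)·(-6) = 702 - 25 - 336 + 114 = 455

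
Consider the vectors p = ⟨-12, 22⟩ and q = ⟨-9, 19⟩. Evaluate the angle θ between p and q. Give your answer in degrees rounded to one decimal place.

3.3

p · q = (-12)·(-9) + 22·19 = 108 + 418 = 526
|p|² = 144 + 484 = 628,  |p| = √628 ≈ 25.059928
|q|² = 81 + 361 = 442,  |q| = √442 ≈ 21.023796
cos θ = 526 / (25.059928 · 21.023796) ≈ 0.99838
θ = arccos(0.99838) ≈ 3.3°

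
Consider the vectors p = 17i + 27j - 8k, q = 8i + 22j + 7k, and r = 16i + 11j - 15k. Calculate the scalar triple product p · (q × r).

q × r:
i: 22·(-15) - 7·11 = -330 - 77 = -407
j: 7·16 - 8·(-15) = 112 - (-120) = 232
k: 8·11 - 22·16 = 88 - 352 = -264
q × r = (-407, 232, -264)
p · (q × r) = 17·(-407) + 27·232 + (-8)·(-264) = -6919 + 6264 + 2112 = 1457

1457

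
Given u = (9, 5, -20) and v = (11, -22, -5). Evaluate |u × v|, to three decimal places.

557.547

i: 5·(-5) - (-20)·(-22) = -25 - 440 = -465
j: (-20)·11 - 9·(-5) = -220 - (-45) = -175
k: 9·(-22) - 5·11 = -198 - 55 = -253
u × v = (-465, -175, -253)
|u × v| = √((-465)² + (-175)² + (-253)²) = √310859 ≈ 557.5473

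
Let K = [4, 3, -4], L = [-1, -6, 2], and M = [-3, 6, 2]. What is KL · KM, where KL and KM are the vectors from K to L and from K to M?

KL = L − K = (-5, -9, 6)
KM = M − K = (-7, 3, 6)
KL · KM = (-5)·(-7) + (-9)·3 + 6·6 = 35 - 27 + 36 = 44

44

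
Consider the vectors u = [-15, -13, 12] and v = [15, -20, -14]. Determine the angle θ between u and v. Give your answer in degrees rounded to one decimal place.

u · v = (-15)·15 + (-13)·(-20) + 12·(-14) = -225 + 260 - 168 = -133
|u|² = 225 + 169 + 144 = 538,  |u| = √538 ≈ 23.194827
|v|² = 225 + 400 + 196 = 821,  |v| = √821 ≈ 28.653098
cos θ = -133 / (23.194827 · 28.653098) ≈ -0.20012
θ = arccos(-0.20012) ≈ 101.5°

101.5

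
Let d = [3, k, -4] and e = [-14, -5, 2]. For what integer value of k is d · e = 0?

d · e = 3·(-14) + k·(-5) + (-4)·2 = -50 - 5k
Set equal to 0: -5k = 50, so k = -10.

-10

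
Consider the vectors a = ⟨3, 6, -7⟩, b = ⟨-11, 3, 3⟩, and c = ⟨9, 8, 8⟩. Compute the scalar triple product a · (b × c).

1495

b × c:
i: 3·8 - 3·8 = 24 - 24 = 0
j: 3·9 - (-11)·8 = 27 - (-88) = 115
k: (-11)·8 - 3·9 = -88 - 27 = -115
b × c = (0, 115, -115)
a · (b × c) = 3·0 + 6·115 + (-7)·(-115) = 0 + 690 + 805 = 1495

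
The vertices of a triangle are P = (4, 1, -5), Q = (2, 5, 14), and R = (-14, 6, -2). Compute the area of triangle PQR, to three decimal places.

175.805

PQ = (-2, 4, 19),  PR = (-18, 5, 3)
i: 4·3 - 19·5 = 12 - 95 = -83
j: 19·(-18) - (-2)·3 = -342 - (-6) = -336
k: (-2)·5 - 4·(-18) = -10 - (-72) = 62
PQ × PR = (-83, -336, 62)
|PQ × PR| = √123629 ≈ 351.6092
area = ½ · 351.6092 ≈ 175.805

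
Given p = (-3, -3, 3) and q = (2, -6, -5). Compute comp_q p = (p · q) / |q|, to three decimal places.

-0.372

p · q = (-3)·2 + (-3)·(-6) + 3·(-5) = -6 + 18 - 15 = -3
|q| = √(4 + 36 + 25) = √65 ≈ 8.0623
comp_q p = -3 / √65 ≈ -0.372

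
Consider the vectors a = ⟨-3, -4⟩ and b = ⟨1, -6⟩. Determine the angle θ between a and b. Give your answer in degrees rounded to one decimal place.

46.3

a · b = (-3)·1 + (-4)·(-6) = -3 + 24 = 21
|a|² = 9 + 16 = 25,  |a| = √25 ≈ 5.000000
|b|² = 1 + 36 = 37,  |b| = √37 ≈ 6.082763
cos θ = 21 / (5.000000 · 6.082763) ≈ 0.69048
θ = arccos(0.69048) ≈ 46.3°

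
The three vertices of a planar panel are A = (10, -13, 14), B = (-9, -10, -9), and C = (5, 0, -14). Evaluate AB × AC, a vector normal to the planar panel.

AB = (-19, 3, -23)
AC = (-5, 13, -28)
i: 3·(-28) - (-23)·13 = -84 - (-299) = 215
j: (-23)·(-5) - (-19)·(-28) = 115 - 532 = -417
k: (-19)·13 - 3·(-5) = -247 - (-15) = -232
AB × AC = (215, -417, -232)

(215, -417, -232)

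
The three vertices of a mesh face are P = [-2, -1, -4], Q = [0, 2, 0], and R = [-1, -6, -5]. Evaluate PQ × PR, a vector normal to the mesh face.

(17, 6, -13)

PQ = (2, 3, 4)
PR = (1, -5, -1)
i: 3·(-1) - 4·(-5) = -3 - (-20) = 17
j: 4·1 - 2·(-1) = 4 - (-2) = 6
k: 2·(-5) - 3·1 = -10 - 3 = -13
PQ × PR = (17, 6, -13)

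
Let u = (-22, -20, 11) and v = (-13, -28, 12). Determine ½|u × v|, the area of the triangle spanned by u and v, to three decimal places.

i: (-20)·12 - 11·(-28) = -240 - (-308) = 68
j: 11·(-13) - (-22)·12 = -143 - (-264) = 121
k: (-22)·(-28) - (-20)·(-13) = 616 - 260 = 356
u × v = (68, 121, 356)
|u × v| = √(68² + 121² + 356²) = √146001 ≈ 382.1008
area = ½ · 382.1008 ≈ 191.050

191.050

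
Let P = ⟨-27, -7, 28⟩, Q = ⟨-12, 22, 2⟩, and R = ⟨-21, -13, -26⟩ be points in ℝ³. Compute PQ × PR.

PQ = (15, 29, -26)
PR = (6, -6, -54)
i: 29·(-54) - (-26)·(-6) = -1566 - 156 = -1722
j: (-26)·6 - 15·(-54) = -156 - (-810) = 654
k: 15·(-6) - 29·6 = -90 - 174 = -264
PQ × PR = (-1722, 654, -264)

(-1722, 654, -264)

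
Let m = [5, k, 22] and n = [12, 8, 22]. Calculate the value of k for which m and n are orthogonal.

-68

m · n = 5·12 + k·8 + 22·22 = 544 + 8k
Set equal to 0: 8k = -544, so k = -68.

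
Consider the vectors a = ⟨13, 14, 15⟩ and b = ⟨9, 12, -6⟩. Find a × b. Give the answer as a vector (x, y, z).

(-264, 213, 30)

i: 14·(-6) - 15·12 = -84 - 180 = -264
j: 15·9 - 13·(-6) = 135 - (-78) = 213
k: 13·12 - 14·9 = 156 - 126 = 30
a × b = (-264, 213, 30)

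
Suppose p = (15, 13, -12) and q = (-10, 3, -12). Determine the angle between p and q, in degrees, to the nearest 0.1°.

84.9

p · q = 15·(-10) + 13·3 + (-12)·(-12) = -150 + 39 + 144 = 33
|p|² = 225 + 169 + 144 = 538,  |p| = √538 ≈ 23.194827
|q|² = 100 + 9 + 144 = 253,  |q| = √253 ≈ 15.905974
cos θ = 33 / (23.194827 · 15.905974) ≈ 0.08945
θ = arccos(0.08945) ≈ 84.9°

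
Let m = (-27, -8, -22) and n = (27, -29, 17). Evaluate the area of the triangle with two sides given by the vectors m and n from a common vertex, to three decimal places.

635.473

i: (-8)·17 - (-22)·(-29) = -136 - 638 = -774
j: (-22)·27 - (-27)·17 = -594 - (-459) = -135
k: (-27)·(-29) - (-8)·27 = 783 - (-216) = 999
m × n = (-774, -135, 999)
|m × n| = √((-774)² + (-135)² + 999²) = √1615302 ≈ 1270.9453
area = ½ · 1270.9453 ≈ 635.473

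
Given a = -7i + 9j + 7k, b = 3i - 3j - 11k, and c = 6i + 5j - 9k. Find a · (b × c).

b × c:
i: (-3)·(-9) - (-11)·5 = 27 - (-55) = 82
j: (-11)·6 - 3·(-9) = -66 - (-27) = -39
k: 3·5 - (-3)·6 = 15 - (-18) = 33
b × c = (82, -39, 33)
a · (b × c) = (-7)·82 + 9·(-39) + 7·33 = -574 - 351 + 231 = -694

-694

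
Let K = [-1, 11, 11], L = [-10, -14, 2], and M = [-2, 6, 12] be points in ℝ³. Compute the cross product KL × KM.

KL = (-9, -25, -9)
KM = (-1, -5, 1)
i: (-25)·1 - (-9)·(-5) = -25 - 45 = -70
j: (-9)·(-1) - (-9)·1 = 9 - (-9) = 18
k: (-9)·(-5) - (-25)·(-1) = 45 - 25 = 20
KL × KM = (-70, 18, 20)

(-70, 18, 20)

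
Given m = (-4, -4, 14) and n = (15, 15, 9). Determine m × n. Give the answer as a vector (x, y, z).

(-246, 246, 0)

i: (-4)·9 - 14·15 = -36 - 210 = -246
j: 14·15 - (-4)·9 = 210 - (-36) = 246
k: (-4)·15 - (-4)·15 = -60 - (-60) = 0
m × n = (-246, 246, 0)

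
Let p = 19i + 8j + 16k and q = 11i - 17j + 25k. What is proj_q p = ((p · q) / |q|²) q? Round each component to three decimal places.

(5.027, -7.769, 11.425)

p · q = 19·11 + 8·(-17) + 16·25 = 209 - 136 + 400 = 473
|q|² = 121 + 289 + 625 = 1035
proj_q p = (473/1035) · (11, -17, 25) ≈ (5.027, -7.769, 11.425)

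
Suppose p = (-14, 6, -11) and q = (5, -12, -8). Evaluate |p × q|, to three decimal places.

281.661

i: 6·(-8) - (-11)·(-12) = -48 - 132 = -180
j: (-11)·5 - (-14)·(-8) = -55 - 112 = -167
k: (-14)·(-12) - 6·5 = 168 - 30 = 138
p × q = (-180, -167, 138)
|p × q| = √((-180)² + (-167)² + 138²) = √79333 ≈ 281.6611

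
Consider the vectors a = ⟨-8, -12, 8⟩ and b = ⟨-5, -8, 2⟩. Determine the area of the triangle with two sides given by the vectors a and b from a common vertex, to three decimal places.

i: (-12)·2 - 8·(-8) = -24 - (-64) = 40
j: 8·(-5) - (-8)·2 = -40 - (-16) = -24
k: (-8)·(-8) - (-12)·(-5) = 64 - 60 = 4
a × b = (40, -24, 4)
|a × b| = √(40² + (-24)² + 4²) = √2192 ≈ 46.8188
area = ½ · 46.8188 ≈ 23.409

23.409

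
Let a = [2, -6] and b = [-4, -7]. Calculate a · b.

34

a · b = 2·(-4) + (-6)·(-7) = -8 + 42 = 34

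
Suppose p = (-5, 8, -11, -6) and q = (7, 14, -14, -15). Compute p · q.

321

p · q = (-5)·7 + 8·14 + (-11)·(-14) + (-6)·(-15) = -35 + 112 + 154 + 90 = 321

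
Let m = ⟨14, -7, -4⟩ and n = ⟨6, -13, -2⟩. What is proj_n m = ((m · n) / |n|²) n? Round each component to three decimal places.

m · n = 14·6 + (-7)·(-13) + (-4)·(-2) = 84 + 91 + 8 = 183
|n|² = 36 + 169 + 4 = 209
proj_n m = (183/209) · (6, -13, -2) ≈ (5.254, -11.383, -1.751)

(5.254, -11.383, -1.751)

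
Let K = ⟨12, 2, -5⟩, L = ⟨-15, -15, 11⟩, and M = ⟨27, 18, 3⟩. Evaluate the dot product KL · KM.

KL = L − K = (-27, -17, 16)
KM = M − K = (15, 16, 8)
KL · KM = (-27)·15 + (-17)·16 + 16·8 = -405 - 272 + 128 = -549

-549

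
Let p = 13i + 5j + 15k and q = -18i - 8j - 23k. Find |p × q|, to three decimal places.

32.588

i: 5·(-23) - 15·(-8) = -115 - (-120) = 5
j: 15·(-18) - 13·(-23) = -270 - (-299) = 29
k: 13·(-8) - 5·(-18) = -104 - (-90) = -14
p × q = (5, 29, -14)
|p × q| = √(5² + 29² + (-14)²) = √1062 ≈ 32.5883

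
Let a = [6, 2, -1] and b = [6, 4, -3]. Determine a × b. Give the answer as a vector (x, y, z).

(-2, 12, 12)

i: 2·(-3) - (-1)·4 = -6 - (-4) = -2
j: (-1)·6 - 6·(-3) = -6 - (-18) = 12
k: 6·4 - 2·6 = 24 - 12 = 12
a × b = (-2, 12, 12)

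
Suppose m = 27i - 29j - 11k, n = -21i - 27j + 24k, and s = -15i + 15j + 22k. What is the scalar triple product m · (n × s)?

-20796

n × s:
i: (-27)·22 - 24·15 = -594 - 360 = -954
j: 24·(-15) - (-21)·22 = -360 - (-462) = 102
k: (-21)·15 - (-27)·(-15) = -315 - 405 = -720
n × s = (-954, 102, -720)
m · (n × s) = 27·(-954) + (-29)·102 + (-11)·(-720) = -25758 - 2958 + 7920 = -20796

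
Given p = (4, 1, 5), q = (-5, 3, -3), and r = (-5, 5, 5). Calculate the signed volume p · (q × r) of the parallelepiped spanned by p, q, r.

110

q × r:
i: 3·5 - (-3)·5 = 15 - (-15) = 30
j: (-3)·(-5) - (-5)·5 = 15 - (-25) = 40
k: (-5)·5 - 3·(-5) = -25 - (-15) = -10
q × r = (30, 40, -10)
p · (q × r) = 4·30 + 1·40 + 5·(-10) = 120 + 40 - 50 = 110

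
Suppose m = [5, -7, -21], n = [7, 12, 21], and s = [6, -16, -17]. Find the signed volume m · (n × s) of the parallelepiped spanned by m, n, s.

n × s:
i: 12·(-17) - 21·(-16) = -204 - (-336) = 132
j: 21·6 - 7·(-17) = 126 - (-119) = 245
k: 7·(-16) - 12·6 = -112 - 72 = -184
n × s = (132, 245, -184)
m · (n × s) = 5·132 + (-7)·245 + (-21)·(-184) = 660 - 1715 + 3864 = 2809

2809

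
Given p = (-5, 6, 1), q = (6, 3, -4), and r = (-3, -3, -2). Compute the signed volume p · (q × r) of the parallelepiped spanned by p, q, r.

q × r:
i: 3·(-2) - (-4)·(-3) = -6 - 12 = -18
j: (-4)·(-3) - 6·(-2) = 12 - (-12) = 24
k: 6·(-3) - 3·(-3) = -18 - (-9) = -9
q × r = (-18, 24, -9)
p · (q × r) = (-5)·(-18) + 6·24 + 1·(-9) = 90 + 144 - 9 = 225

225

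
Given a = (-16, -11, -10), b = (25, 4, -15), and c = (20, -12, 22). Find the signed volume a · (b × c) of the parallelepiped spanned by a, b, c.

14622

b × c:
i: 4·22 - (-15)·(-12) = 88 - 180 = -92
j: (-15)·20 - 25·22 = -300 - 550 = -850
k: 25·(-12) - 4·20 = -300 - 80 = -380
b × c = (-92, -850, -380)
a · (b × c) = (-16)·(-92) + (-11)·(-850) + (-10)·(-380) = 1472 + 9350 + 3800 = 14622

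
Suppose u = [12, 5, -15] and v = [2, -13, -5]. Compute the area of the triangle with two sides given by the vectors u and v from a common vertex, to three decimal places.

i: 5·(-5) - (-15)·(-13) = -25 - 195 = -220
j: (-15)·2 - 12·(-5) = -30 - (-60) = 30
k: 12·(-13) - 5·2 = -156 - 10 = -166
u × v = (-220, 30, -166)
|u × v| = √((-220)² + 30² + (-166)²) = √76856 ≈ 277.2291
area = ½ · 277.2291 ≈ 138.615

138.615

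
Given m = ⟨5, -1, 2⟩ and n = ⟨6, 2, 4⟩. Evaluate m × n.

i: (-1)·4 - 2·2 = -4 - 4 = -8
j: 2·6 - 5·4 = 12 - 20 = -8
k: 5·2 - (-1)·6 = 10 - (-6) = 16
m × n = (-8, -8, 16)

(-8, -8, 16)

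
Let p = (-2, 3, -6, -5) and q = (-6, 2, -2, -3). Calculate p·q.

45

p · q = (-2)·(-6) + 3·2 + (-6)·(-2) + (-5)·(-3) = 12 + 6 + 12 + 15 = 45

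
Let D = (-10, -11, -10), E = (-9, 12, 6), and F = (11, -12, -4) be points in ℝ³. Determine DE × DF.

DE = (1, 23, 16)
DF = (21, -1, 6)
i: 23·6 - 16·(-1) = 138 - (-16) = 154
j: 16·21 - 1·6 = 336 - 6 = 330
k: 1·(-1) - 23·21 = -1 - 483 = -484
DE × DF = (154, 330, -484)

(154, 330, -484)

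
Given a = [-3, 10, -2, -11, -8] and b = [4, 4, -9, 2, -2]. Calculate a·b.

40

a · b = (-3)·4 + 10·4 + (-2)·(-9) + (-11)·2 + (-8)·(-2) = -12 + 40 + 18 - 22 + 16 = 40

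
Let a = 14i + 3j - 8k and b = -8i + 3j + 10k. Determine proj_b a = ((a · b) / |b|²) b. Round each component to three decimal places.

(8.462, -3.173, -10.578)

a · b = 14·(-8) + 3·3 + (-8)·10 = -112 + 9 - 80 = -183
|b|² = 64 + 9 + 100 = 173
proj_b a = (-183/173) · (-8, 3, 10) ≈ (8.462, -3.173, -10.578)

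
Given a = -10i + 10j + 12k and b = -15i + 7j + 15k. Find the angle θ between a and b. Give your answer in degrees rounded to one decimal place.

a · b = (-10)·(-15) + 10·7 + 12·15 = 150 + 70 + 180 = 400
|a|² = 100 + 100 + 144 = 344,  |a| = √344 ≈ 18.547237
|b|² = 225 + 49 + 225 = 499,  |b| = √499 ≈ 22.338308
cos θ = 400 / (18.547237 · 22.338308) ≈ 0.96545
θ = arccos(0.96545) ≈ 15.1°

15.1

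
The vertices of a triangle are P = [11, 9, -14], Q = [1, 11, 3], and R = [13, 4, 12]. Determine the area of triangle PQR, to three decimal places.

PQ = (-10, 2, 17),  PR = (2, -5, 26)
i: 2·26 - 17·(-5) = 52 - (-85) = 137
j: 17·2 - (-10)·26 = 34 - (-260) = 294
k: (-10)·(-5) - 2·2 = 50 - 4 = 46
PQ × PR = (137, 294, 46)
|PQ × PR| = √107321 ≈ 327.5988
area = ½ · 327.5988 ≈ 163.799

163.799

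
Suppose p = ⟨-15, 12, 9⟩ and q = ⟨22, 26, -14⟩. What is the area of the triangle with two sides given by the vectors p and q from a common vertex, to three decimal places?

i: 12·(-14) - 9·26 = -168 - 234 = -402
j: 9·22 - (-15)·(-14) = 198 - 210 = -12
k: (-15)·26 - 12·22 = -390 - 264 = -654
p × q = (-402, -12, -654)
|p × q| = √((-402)² + (-12)² + (-654)²) = √589464 ≈ 767.7656
area = ½ · 767.7656 ≈ 383.883

383.883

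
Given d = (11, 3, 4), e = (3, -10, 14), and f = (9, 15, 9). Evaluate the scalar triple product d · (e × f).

e × f:
i: (-10)·9 - 14·15 = -90 - 210 = -300
j: 14·9 - 3·9 = 126 - 27 = 99
k: 3·15 - (-10)·9 = 45 - (-90) = 135
e × f = (-300, 99, 135)
d · (e × f) = 11·(-300) + 3·99 + 4·135 = -3300 + 297 + 540 = -2463

-2463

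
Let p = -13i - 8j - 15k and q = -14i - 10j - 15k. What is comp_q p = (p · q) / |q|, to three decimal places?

p · q = (-13)·(-14) + (-8)·(-10) + (-15)·(-15) = 182 + 80 + 225 = 487
|q| = √(196 + 100 + 225) = √521 ≈ 22.8254
comp_q p = 487 / √521 ≈ 21.336

21.336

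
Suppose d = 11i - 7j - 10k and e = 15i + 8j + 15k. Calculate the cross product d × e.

i: (-7)·15 - (-10)·8 = -105 - (-80) = -25
j: (-10)·15 - 11·15 = -150 - 165 = -315
k: 11·8 - (-7)·15 = 88 - (-105) = 193
d × e = (-25, -315, 193)

(-25, -315, 193)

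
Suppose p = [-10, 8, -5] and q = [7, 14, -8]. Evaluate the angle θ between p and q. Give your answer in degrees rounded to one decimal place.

70.2

p · q = (-10)·7 + 8·14 + (-5)·(-8) = -70 + 112 + 40 = 82
|p|² = 100 + 64 + 25 = 189,  |p| = √189 ≈ 13.747727
|q|² = 49 + 196 + 64 = 309,  |q| = √309 ≈ 17.578396
cos θ = 82 / (13.747727 · 17.578396) ≈ 0.33932
θ = arccos(0.33932) ≈ 70.2°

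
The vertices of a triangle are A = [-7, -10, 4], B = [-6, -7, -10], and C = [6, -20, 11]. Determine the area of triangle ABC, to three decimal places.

AB = (1, 3, -14),  AC = (13, -10, 7)
i: 3·7 - (-14)·(-10) = 21 - 140 = -119
j: (-14)·13 - 1·7 = -182 - 7 = -189
k: 1·(-10) - 3·13 = -10 - 39 = -49
AB × AC = (-119, -189, -49)
|AB × AC| = √52283 ≈ 228.6548
area = ½ · 228.6548 ≈ 114.327

114.327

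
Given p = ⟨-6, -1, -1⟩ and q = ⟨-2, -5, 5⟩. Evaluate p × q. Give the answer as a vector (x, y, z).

i: (-1)·5 - (-1)·(-5) = -5 - 5 = -10
j: (-1)·(-2) - (-6)·5 = 2 - (-30) = 32
k: (-6)·(-5) - (-1)·(-2) = 30 - 2 = 28
p × q = (-10, 32, 28)

(-10, 32, 28)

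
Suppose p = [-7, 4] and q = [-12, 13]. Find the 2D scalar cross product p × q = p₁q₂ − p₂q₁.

(-7)·13 - 4·(-12) = -91 - (-48) = -43

-43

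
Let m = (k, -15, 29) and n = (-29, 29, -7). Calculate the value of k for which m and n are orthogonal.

m · n = k·(-29) + (-15)·29 + 29·(-7) = -638 - 29k
Set equal to 0: -29k = 638, so k = -22.

-22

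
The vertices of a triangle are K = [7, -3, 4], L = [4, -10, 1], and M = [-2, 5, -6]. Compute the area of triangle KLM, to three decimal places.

64.059

KL = (-3, -7, -3),  KM = (-9, 8, -10)
i: (-7)·(-10) - (-3)·8 = 70 - (-24) = 94
j: (-3)·(-9) - (-3)·(-10) = 27 - 30 = -3
k: (-3)·8 - (-7)·(-9) = -24 - 63 = -87
KL × KM = (94, -3, -87)
|KL × KM| = √16414 ≈ 128.1171
area = ½ · 128.1171 ≈ 64.059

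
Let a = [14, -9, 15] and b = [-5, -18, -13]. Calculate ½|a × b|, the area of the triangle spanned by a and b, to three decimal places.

249.713

i: (-9)·(-13) - 15·(-18) = 117 - (-270) = 387
j: 15·(-5) - 14·(-13) = -75 - (-182) = 107
k: 14·(-18) - (-9)·(-5) = -252 - 45 = -297
a × b = (387, 107, -297)
|a × b| = √(387² + 107² + (-297)²) = √249427 ≈ 499.4267
area = ½ · 499.4267 ≈ 249.713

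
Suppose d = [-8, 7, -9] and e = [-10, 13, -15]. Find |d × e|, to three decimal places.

46.904

i: 7·(-15) - (-9)·13 = -105 - (-117) = 12
j: (-9)·(-10) - (-8)·(-15) = 90 - 120 = -30
k: (-8)·13 - 7·(-10) = -104 - (-70) = -34
d × e = (12, -30, -34)
|d × e| = √(12² + (-30)² + (-34)²) = √2200 ≈ 46.9042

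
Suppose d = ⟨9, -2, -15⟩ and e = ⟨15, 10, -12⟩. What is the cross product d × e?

i: (-2)·(-12) - (-15)·10 = 24 - (-150) = 174
j: (-15)·15 - 9·(-12) = -225 - (-108) = -117
k: 9·10 - (-2)·15 = 90 - (-30) = 120
d × e = (174, -117, 120)

(174, -117, 120)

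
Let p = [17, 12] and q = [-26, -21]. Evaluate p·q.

-694

p · q = 17·(-26) + 12·(-21) = -442 - 252 = -694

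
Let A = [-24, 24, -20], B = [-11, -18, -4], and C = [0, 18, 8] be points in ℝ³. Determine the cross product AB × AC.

(-1080, 20, 930)

AB = (13, -42, 16)
AC = (24, -6, 28)
i: (-42)·28 - 16·(-6) = -1176 - (-96) = -1080
j: 16·24 - 13·28 = 384 - 364 = 20
k: 13·(-6) - (-42)·24 = -78 - (-1008) = 930
AB × AC = (-1080, 20, 930)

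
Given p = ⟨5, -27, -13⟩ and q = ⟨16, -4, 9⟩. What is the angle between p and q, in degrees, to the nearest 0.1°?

82.9

p · q = 5·16 + (-27)·(-4) + (-13)·9 = 80 + 108 - 117 = 71
|p|² = 25 + 729 + 169 = 923,  |p| = √923 ≈ 30.380915
|q|² = 256 + 16 + 81 = 353,  |q| = √353 ≈ 18.788294
cos θ = 71 / (30.380915 · 18.788294) ≈ 0.12439
θ = arccos(0.12439) ≈ 82.9°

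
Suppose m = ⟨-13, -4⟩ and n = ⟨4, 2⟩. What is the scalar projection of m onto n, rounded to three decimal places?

m · n = (-13)·4 + (-4)·2 = -52 - 8 = -60
|n| = √(16 + 4) = √20 ≈ 4.4721
comp_n m = -60 / √20 ≈ -13.416

-13.416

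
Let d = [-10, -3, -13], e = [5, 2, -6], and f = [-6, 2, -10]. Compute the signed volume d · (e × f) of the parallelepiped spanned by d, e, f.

-464

e × f:
i: 2·(-10) - (-6)·2 = -20 - (-12) = -8
j: (-6)·(-6) - 5·(-10) = 36 - (-50) = 86
k: 5·2 - 2·(-6) = 10 - (-12) = 22
e × f = (-8, 86, 22)
d · (e × f) = (-10)·(-8) + (-3)·86 + (-13)·22 = 80 - 258 - 286 = -464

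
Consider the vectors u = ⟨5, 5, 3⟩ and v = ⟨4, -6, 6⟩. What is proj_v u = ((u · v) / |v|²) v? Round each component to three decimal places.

(0.364, -0.545, 0.545)

u · v = 5·4 + 5·(-6) + 3·6 = 20 - 30 + 18 = 8
|v|² = 16 + 36 + 36 = 88
proj_v u = (8/88) · (4, -6, 6) ≈ (0.364, -0.545, 0.545)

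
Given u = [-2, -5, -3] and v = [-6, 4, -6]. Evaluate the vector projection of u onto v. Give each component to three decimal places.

(-0.682, 0.455, -0.682)

u · v = (-2)·(-6) + (-5)·4 + (-3)·(-6) = 12 - 20 + 18 = 10
|v|² = 36 + 16 + 36 = 88
proj_v u = (10/88) · (-6, 4, -6) ≈ (-0.682, 0.455, -0.682)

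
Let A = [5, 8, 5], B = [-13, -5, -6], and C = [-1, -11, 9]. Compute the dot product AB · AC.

AB = B − A = (-18, -13, -11)
AC = C − A = (-6, -19, 4)
AB · AC = (-18)·(-6) + (-13)·(-19) + (-11)·4 = 108 + 247 - 44 = 311

311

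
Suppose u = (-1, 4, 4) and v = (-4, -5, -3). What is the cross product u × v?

i: 4·(-3) - 4·(-5) = -12 - (-20) = 8
j: 4·(-4) - (-1)·(-3) = -16 - 3 = -19
k: (-1)·(-5) - 4·(-4) = 5 - (-16) = 21
u × v = (8, -19, 21)

(8, -19, 21)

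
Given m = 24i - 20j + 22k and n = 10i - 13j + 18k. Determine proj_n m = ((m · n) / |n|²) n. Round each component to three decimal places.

m · n = 24·10 + (-20)·(-13) + 22·18 = 240 + 260 + 396 = 896
|n|² = 100 + 169 + 324 = 593
proj_n m = (896/593) · (10, -13, 18) ≈ (15.110, -19.642, 27.197)

(15.110, -19.642, 27.197)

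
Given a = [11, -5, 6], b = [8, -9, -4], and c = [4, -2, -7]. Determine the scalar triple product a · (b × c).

b × c:
i: (-9)·(-7) - (-4)·(-2) = 63 - 8 = 55
j: (-4)·4 - 8·(-7) = -16 - (-56) = 40
k: 8·(-2) - (-9)·4 = -16 - (-36) = 20
b × c = (55, 40, 20)
a · (b × c) = 11·55 + (-5)·40 + 6·20 = 605 - 200 + 120 = 525

525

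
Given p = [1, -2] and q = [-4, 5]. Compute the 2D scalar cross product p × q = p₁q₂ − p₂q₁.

1·5 - (-2)·(-4) = 5 - 8 = -3

-3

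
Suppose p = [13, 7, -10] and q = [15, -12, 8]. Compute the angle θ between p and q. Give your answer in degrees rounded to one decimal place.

85.2

p · q = 13·15 + 7·(-12) + (-10)·8 = 195 - 84 - 80 = 31
|p|² = 169 + 49 + 100 = 318,  |p| = √318 ≈ 17.832555
|q|² = 225 + 144 + 64 = 433,  |q| = √433 ≈ 20.808652
cos θ = 31 / (17.832555 · 20.808652) ≈ 0.08354
θ = arccos(0.08354) ≈ 85.2°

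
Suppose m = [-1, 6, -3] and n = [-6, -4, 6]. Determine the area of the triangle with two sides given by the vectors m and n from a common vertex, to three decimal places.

i: 6·6 - (-3)·(-4) = 36 - 12 = 24
j: (-3)·(-6) - (-1)·6 = 18 - (-6) = 24
k: (-1)·(-4) - 6·(-6) = 4 - (-36) = 40
m × n = (24, 24, 40)
|m × n| = √(24² + 24² + 40²) = √2752 ≈ 52.4595
area = ½ · 52.4595 ≈ 26.230

26.230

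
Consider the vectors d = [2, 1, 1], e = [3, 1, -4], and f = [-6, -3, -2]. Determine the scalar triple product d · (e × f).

e × f:
i: 1·(-2) - (-4)·(-3) = -2 - 12 = -14
j: (-4)·(-6) - 3·(-2) = 24 - (-6) = 30
k: 3·(-3) - 1·(-6) = -9 - (-6) = -3
e × f = (-14, 30, -3)
d · (e × f) = 2·(-14) + 1·30 + 1·(-3) = -28 + 30 - 3 = -1

-1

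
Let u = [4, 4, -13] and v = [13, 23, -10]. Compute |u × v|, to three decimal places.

292.099

i: 4·(-10) - (-13)·23 = -40 - (-299) = 259
j: (-13)·13 - 4·(-10) = -169 - (-40) = -129
k: 4·23 - 4·13 = 92 - 52 = 40
u × v = (259, -129, 40)
|u × v| = √(259² + (-129)² + 40²) = √85322 ≈ 292.0993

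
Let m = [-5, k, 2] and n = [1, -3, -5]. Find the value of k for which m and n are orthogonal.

-5

m · n = (-5)·1 + k·(-3) + 2·(-5) = -15 - 3k
Set equal to 0: -3k = 15, so k = -5.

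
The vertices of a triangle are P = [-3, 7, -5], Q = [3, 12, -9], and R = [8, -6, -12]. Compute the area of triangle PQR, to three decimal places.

PQ = (6, 5, -4),  PR = (11, -13, -7)
i: 5·(-7) - (-4)·(-13) = -35 - 52 = -87
j: (-4)·11 - 6·(-7) = -44 - (-42) = -2
k: 6·(-13) - 5·11 = -78 - 55 = -133
PQ × PR = (-87, -2, -133)
|PQ × PR| = √25262 ≈ 158.9402
area = ½ · 158.9402 ≈ 79.470

79.470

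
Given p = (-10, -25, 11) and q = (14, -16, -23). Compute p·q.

7

p · q = (-10)·14 + (-25)·(-16) + 11·(-23) = -140 + 400 - 253 = 7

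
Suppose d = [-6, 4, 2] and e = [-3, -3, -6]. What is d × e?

i: 4·(-6) - 2·(-3) = -24 - (-6) = -18
j: 2·(-3) - (-6)·(-6) = -6 - 36 = -42
k: (-6)·(-3) - 4·(-3) = 18 - (-12) = 30
d × e = (-18, -42, 30)

(-18, -42, 30)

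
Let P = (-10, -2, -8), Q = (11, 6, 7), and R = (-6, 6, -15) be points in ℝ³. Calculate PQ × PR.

(-176, 207, 136)

PQ = (21, 8, 15)
PR = (4, 8, -7)
i: 8·(-7) - 15·8 = -56 - 120 = -176
j: 15·4 - 21·(-7) = 60 - (-147) = 207
k: 21·8 - 8·4 = 168 - 32 = 136
PQ × PR = (-176, 207, 136)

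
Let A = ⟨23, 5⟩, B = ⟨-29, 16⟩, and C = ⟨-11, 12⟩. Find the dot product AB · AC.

AB = B − A = (-52, 11)
AC = C − A = (-34, 7)
AB · AC = (-52)·(-34) + 11·7 = 1768 + 77 = 1845

1845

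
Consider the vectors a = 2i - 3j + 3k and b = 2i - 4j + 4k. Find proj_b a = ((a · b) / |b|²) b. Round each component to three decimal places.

a · b = 2·2 + (-3)·(-4) + 3·4 = 4 + 12 + 12 = 28
|b|² = 4 + 16 + 16 = 36
proj_b a = (28/36) · (2, -4, 4) ≈ (1.556, -3.111, 3.111)

(1.556, -3.111, 3.111)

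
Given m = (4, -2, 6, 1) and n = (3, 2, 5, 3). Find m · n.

m · n = 4·3 + (-2)·2 + 6·5 + 1·3 = 12 - 4 + 30 + 3 = 41

41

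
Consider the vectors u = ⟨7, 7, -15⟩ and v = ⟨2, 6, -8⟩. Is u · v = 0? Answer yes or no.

u · v = 7·2 + 7·6 + (-15)·(-8) = 14 + 42 + 120 = 176
Nonzero, so the vectors are not orthogonal.

no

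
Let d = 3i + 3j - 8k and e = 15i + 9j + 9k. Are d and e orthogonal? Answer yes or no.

yes

d · e = 3·15 + 3·9 + (-8)·9 = 45 + 27 - 72 = 0
Zero, so the vectors are orthogonal.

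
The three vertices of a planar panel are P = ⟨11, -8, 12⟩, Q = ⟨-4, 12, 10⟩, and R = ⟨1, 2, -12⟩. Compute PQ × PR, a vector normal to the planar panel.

(-460, -340, 50)

PQ = (-15, 20, -2)
PR = (-10, 10, -24)
i: 20·(-24) - (-2)·10 = -480 - (-20) = -460
j: (-2)·(-10) - (-15)·(-24) = 20 - 360 = -340
k: (-15)·10 - 20·(-10) = -150 - (-200) = 50
PQ × PR = (-460, -340, 50)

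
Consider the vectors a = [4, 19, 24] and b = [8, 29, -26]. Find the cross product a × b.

i: 19·(-26) - 24·29 = -494 - 696 = -1190
j: 24·8 - 4·(-26) = 192 - (-104) = 296
k: 4·29 - 19·8 = 116 - 152 = -36
a × b = (-1190, 296, -36)

(-1190, 296, -36)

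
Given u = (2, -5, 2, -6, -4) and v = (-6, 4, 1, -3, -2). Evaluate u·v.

u · v = 2·(-6) + (-5)·4 + 2·1 + (-6)·(-3) + (-4)·(-2) = -12 - 20 + 2 + 18 + 8 = -4

-4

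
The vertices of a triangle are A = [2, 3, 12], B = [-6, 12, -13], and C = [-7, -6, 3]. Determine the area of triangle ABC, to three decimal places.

187.386

AB = (-8, 9, -25),  AC = (-9, -9, -9)
i: 9·(-9) - (-25)·(-9) = -81 - 225 = -306
j: (-25)·(-9) - (-8)·(-9) = 225 - 72 = 153
k: (-8)·(-9) - 9·(-9) = 72 - (-81) = 153
AB × AC = (-306, 153, 153)
|AB × AC| = √140454 ≈ 374.7719
area = ½ · 374.7719 ≈ 187.386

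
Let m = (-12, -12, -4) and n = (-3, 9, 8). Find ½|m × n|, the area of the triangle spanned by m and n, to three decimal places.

i: (-12)·8 - (-4)·9 = -96 - (-36) = -60
j: (-4)·(-3) - (-12)·8 = 12 - (-96) = 108
k: (-12)·9 - (-12)·(-3) = -108 - 36 = -144
m × n = (-60, 108, -144)
|m × n| = √((-60)² + 108² + (-144)²) = √36000 ≈ 189.7367
area = ½ · 189.7367 ≈ 94.868

94.868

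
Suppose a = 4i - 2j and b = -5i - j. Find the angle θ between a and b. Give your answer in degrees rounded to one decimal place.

a · b = 4·(-5) + (-2)·(-1) = -20 + 2 = -18
|a|² = 16 + 4 = 20,  |a| = √20 ≈ 4.472136
|b|² = 25 + 1 = 26,  |b| = √26 ≈ 5.099020
cos θ = -18 / (4.472136 · 5.099020) ≈ -0.78935
θ = arccos(-0.78935) ≈ 142.1°

142.1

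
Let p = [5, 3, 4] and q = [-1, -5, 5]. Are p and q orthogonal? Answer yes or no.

p · q = 5·(-1) + 3·(-5) + 4·5 = -5 - 15 + 20 = 0
Zero, so the vectors are orthogonal.

yes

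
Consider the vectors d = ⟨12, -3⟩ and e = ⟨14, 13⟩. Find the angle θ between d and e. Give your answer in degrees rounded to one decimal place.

56.9

d · e = 12·14 + (-3)·13 = 168 - 39 = 129
|d|² = 144 + 9 = 153,  |d| = √153 ≈ 12.369317
|e|² = 196 + 169 = 365,  |e| = √365 ≈ 19.104973
cos θ = 129 / (12.369317 · 19.104973) ≈ 0.54588
θ = arccos(0.54588) ≈ 56.9°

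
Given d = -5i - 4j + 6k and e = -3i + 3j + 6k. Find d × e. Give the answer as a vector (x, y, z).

i: (-4)·6 - 6·3 = -24 - 18 = -42
j: 6·(-3) - (-5)·6 = -18 - (-30) = 12
k: (-5)·3 - (-4)·(-3) = -15 - 12 = -27
d × e = (-42, 12, -27)

(-42, 12, -27)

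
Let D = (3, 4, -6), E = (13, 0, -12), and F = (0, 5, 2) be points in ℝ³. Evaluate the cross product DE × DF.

DE = (10, -4, -6)
DF = (-3, 1, 8)
i: (-4)·8 - (-6)·1 = -32 - (-6) = -26
j: (-6)·(-3) - 10·8 = 18 - 80 = -62
k: 10·1 - (-4)·(-3) = 10 - 12 = -2
DE × DF = (-26, -62, -2)

(-26, -62, -2)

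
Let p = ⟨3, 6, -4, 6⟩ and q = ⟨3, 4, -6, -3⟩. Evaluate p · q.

p · q = 3·3 + 6·4 + (-4)·(-6) + 6·(-3) = 9 + 24 + 24 - 18 = 39

39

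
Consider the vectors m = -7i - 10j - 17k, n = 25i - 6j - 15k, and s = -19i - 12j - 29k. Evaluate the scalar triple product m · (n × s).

n × s:
i: (-6)·(-29) - (-15)·(-12) = 174 - 180 = -6
j: (-15)·(-19) - 25·(-29) = 285 - (-725) = 1010
k: 25·(-12) - (-6)·(-19) = -300 - 114 = -414
n × s = (-6, 1010, -414)
m · (n × s) = (-7)·(-6) + (-10)·1010 + (-17)·(-414) = 42 - 10100 + 7038 = -3020

-3020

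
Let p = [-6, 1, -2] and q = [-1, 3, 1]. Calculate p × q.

i: 1·1 - (-2)·3 = 1 - (-6) = 7
j: (-2)·(-1) - (-6)·1 = 2 - (-6) = 8
k: (-6)·3 - 1·(-1) = -18 - (-1) = -17
p × q = (7, 8, -17)

(7, 8, -17)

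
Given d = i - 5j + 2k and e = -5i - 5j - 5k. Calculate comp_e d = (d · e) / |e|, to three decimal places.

d · e = 1·(-5) + (-5)·(-5) + 2·(-5) = -5 + 25 - 10 = 10
|e| = √(25 + 25 + 25) = √75 ≈ 8.6603
comp_e d = 10 / √75 ≈ 1.155

1.155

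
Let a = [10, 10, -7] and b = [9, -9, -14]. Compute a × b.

i: 10·(-14) - (-7)·(-9) = -140 - 63 = -203
j: (-7)·9 - 10·(-14) = -63 - (-140) = 77
k: 10·(-9) - 10·9 = -90 - 90 = -180
a × b = (-203, 77, -180)

(-203, 77, -180)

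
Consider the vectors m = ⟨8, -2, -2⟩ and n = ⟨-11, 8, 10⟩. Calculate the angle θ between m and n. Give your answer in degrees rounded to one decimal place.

150.0

m · n = 8·(-11) + (-2)·8 + (-2)·10 = -88 - 16 - 20 = -124
|m|² = 64 + 4 + 4 = 72,  |m| = √72 ≈ 8.485281
|n|² = 121 + 64 + 100 = 285,  |n| = √285 ≈ 16.881943
cos θ = -124 / (8.485281 · 16.881943) ≈ -0.86563
θ = arccos(-0.86563) ≈ 150.0°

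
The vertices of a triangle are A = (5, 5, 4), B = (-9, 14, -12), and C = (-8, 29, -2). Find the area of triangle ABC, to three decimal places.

207.507

AB = (-14, 9, -16),  AC = (-13, 24, -6)
i: 9·(-6) - (-16)·24 = -54 - (-384) = 330
j: (-16)·(-13) - (-14)·(-6) = 208 - 84 = 124
k: (-14)·24 - 9·(-13) = -336 - (-117) = -219
AB × AC = (330, 124, -219)
|AB × AC| = √172237 ≈ 415.0145
area = ½ · 415.0145 ≈ 207.507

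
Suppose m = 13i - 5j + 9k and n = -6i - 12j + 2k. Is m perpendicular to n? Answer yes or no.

m · n = 13·(-6) + (-5)·(-12) + 9·2 = -78 + 60 + 18 = 0
Zero, so the vectors are orthogonal.

yes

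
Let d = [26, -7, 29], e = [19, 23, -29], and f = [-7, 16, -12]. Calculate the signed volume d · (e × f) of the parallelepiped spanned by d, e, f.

e × f:
i: 23·(-12) - (-29)·16 = -276 - (-464) = 188
j: (-29)·(-7) - 19·(-12) = 203 - (-228) = 431
k: 19·16 - 23·(-7) = 304 - (-161) = 465
e × f = (188, 431, 465)
d · (e × f) = 26·188 + (-7)·431 + 29·465 = 4888 - 3017 + 13485 = 15356

15356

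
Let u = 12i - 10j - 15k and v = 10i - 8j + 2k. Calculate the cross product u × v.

i: (-10)·2 - (-15)·(-8) = -20 - 120 = -140
j: (-15)·10 - 12·2 = -150 - 24 = -174
k: 12·(-8) - (-10)·10 = -96 - (-100) = 4
u × v = (-140, -174, 4)

(-140, -174, 4)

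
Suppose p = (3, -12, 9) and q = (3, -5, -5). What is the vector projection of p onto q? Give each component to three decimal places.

p · q = 3·3 + (-12)·(-5) + 9·(-5) = 9 + 60 - 45 = 24
|q|² = 9 + 25 + 25 = 59
proj_q p = (24/59) · (3, -5, -5) ≈ (1.220, -2.034, -2.034)

(1.220, -2.034, -2.034)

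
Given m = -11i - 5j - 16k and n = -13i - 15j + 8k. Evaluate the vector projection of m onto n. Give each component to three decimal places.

(-2.555, -2.948, 1.572)

m · n = (-11)·(-13) + (-5)·(-15) + (-16)·8 = 143 + 75 - 128 = 90
|n|² = 169 + 225 + 64 = 458
proj_n m = (90/458) · (-13, -15, 8) ≈ (-2.555, -2.948, 1.572)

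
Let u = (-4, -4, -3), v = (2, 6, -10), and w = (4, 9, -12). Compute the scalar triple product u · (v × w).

v × w:
i: 6·(-12) - (-10)·9 = -72 - (-90) = 18
j: (-10)·4 - 2·(-12) = -40 - (-24) = -16
k: 2·9 - 6·4 = 18 - 24 = -6
v × w = (18, -16, -6)
u · (v × w) = (-4)·18 + (-4)·(-16) + (-3)·(-6) = -72 + 64 + 18 = 10

10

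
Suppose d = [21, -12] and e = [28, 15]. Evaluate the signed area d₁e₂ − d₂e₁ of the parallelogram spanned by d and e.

21·15 - (-12)·28 = 315 - (-336) = 651

651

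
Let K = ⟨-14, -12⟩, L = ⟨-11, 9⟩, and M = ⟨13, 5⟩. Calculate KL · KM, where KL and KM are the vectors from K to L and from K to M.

KL = L − K = (3, 21)
KM = M − K = (27, 17)
KL · KM = 3·27 + 21·17 = 81 + 357 = 438

438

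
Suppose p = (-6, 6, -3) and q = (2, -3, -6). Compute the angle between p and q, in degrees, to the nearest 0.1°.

101.0

p · q = (-6)·2 + 6·(-3) + (-3)·(-6) = -12 - 18 + 18 = -12
|p|² = 36 + 36 + 9 = 81,  |p| = √81 ≈ 9.000000
|q|² = 4 + 9 + 36 = 49,  |q| = √49 ≈ 7.000000
cos θ = -12 / (9.000000 · 7.000000) ≈ -0.19048
θ = arccos(-0.19048) ≈ 101.0°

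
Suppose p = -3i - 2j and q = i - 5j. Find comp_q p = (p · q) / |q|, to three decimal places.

1.373

p · q = (-3)·1 + (-2)·(-5) = -3 + 10 = 7
|q| = √(1 + 25) = √26 ≈ 5.0990
comp_q p = 7 / √26 ≈ 1.373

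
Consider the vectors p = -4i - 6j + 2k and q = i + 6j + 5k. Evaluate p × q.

(-42, 22, -18)

i: (-6)·5 - 2·6 = -30 - 12 = -42
j: 2·1 - (-4)·5 = 2 - (-20) = 22
k: (-4)·6 - (-6)·1 = -24 - (-6) = -18
p × q = (-42, 22, -18)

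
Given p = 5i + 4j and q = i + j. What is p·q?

p · q = 5·1 + 4·1 = 5 + 4 = 9

9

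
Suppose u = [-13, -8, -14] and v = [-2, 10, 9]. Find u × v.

(68, 145, -146)

i: (-8)·9 - (-14)·10 = -72 - (-140) = 68
j: (-14)·(-2) - (-13)·9 = 28 - (-117) = 145
k: (-13)·10 - (-8)·(-2) = -130 - 16 = -146
u × v = (68, 145, -146)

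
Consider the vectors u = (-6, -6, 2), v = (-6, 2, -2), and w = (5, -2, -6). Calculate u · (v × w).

376

v × w:
i: 2·(-6) - (-2)·(-2) = -12 - 4 = -16
j: (-2)·5 - (-6)·(-6) = -10 - 36 = -46
k: (-6)·(-2) - 2·5 = 12 - 10 = 2
v × w = (-16, -46, 2)
u · (v × w) = (-6)·(-16) + (-6)·(-46) + 2·2 = 96 + 276 + 4 = 376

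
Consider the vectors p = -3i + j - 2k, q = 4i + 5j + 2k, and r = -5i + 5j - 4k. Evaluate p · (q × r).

6

q × r:
i: 5·(-4) - 2·5 = -20 - 10 = -30
j: 2·(-5) - 4·(-4) = -10 - (-16) = 6
k: 4·5 - 5·(-5) = 20 - (-25) = 45
q × r = (-30, 6, 45)
p · (q × r) = (-3)·(-30) + 1·6 + (-2)·45 = 90 + 6 - 90 = 6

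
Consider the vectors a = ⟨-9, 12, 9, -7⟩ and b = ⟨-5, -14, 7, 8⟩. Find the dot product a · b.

a · b = (-9)·(-5) + 12·(-14) + 9·7 + (-7)·8 = 45 - 168 + 63 - 56 = -116

-116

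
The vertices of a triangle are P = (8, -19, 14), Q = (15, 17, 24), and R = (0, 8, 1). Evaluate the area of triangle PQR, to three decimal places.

439.401

PQ = (7, 36, 10),  PR = (-8, 27, -13)
i: 36·(-13) - 10·27 = -468 - 270 = -738
j: 10·(-8) - 7·(-13) = -80 - (-91) = 11
k: 7·27 - 36·(-8) = 189 - (-288) = 477
PQ × PR = (-738, 11, 477)
|PQ × PR| = √772294 ≈ 878.8026
area = ½ · 878.8026 ≈ 439.401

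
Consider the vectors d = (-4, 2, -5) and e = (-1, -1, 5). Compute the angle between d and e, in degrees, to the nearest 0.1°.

d · e = (-4)·(-1) + 2·(-1) + (-5)·5 = 4 - 2 - 25 = -23
|d|² = 16 + 4 + 25 = 45,  |d| = √45 ≈ 6.708204
|e|² = 1 + 1 + 25 = 27,  |e| = √27 ≈ 5.196152
cos θ = -23 / (6.708204 · 5.196152) ≈ -0.65984
θ = arccos(-0.65984) ≈ 131.3°

131.3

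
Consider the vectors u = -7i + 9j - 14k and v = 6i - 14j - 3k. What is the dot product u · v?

u · v = (-7)·6 + 9·(-14) + (-14)·(-3) = -42 - 126 + 42 = -126

-126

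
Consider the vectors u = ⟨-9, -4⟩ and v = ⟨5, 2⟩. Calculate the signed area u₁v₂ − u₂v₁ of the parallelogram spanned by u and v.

2

(-9)·2 - (-4)·5 = -18 - (-20) = 2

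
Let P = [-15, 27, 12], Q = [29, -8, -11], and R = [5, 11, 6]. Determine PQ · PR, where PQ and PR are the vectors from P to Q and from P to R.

1578

PQ = Q − P = (44, -35, -23)
PR = R − P = (20, -16, -6)
PQ · PR = 44·20 + (-35)·(-16) + (-23)·(-6) = 880 + 560 + 138 = 1578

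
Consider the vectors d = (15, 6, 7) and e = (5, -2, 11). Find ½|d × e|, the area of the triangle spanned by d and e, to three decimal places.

82.006

i: 6·11 - 7·(-2) = 66 - (-14) = 80
j: 7·5 - 15·11 = 35 - 165 = -130
k: 15·(-2) - 6·5 = -30 - 30 = -60
d × e = (80, -130, -60)
|d × e| = √(80² + (-130)² + (-60)²) = √26900 ≈ 164.0122
area = ½ · 164.0122 ≈ 82.006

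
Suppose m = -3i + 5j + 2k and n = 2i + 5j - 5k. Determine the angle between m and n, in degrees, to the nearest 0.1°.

m · n = (-3)·2 + 5·5 + 2·(-5) = -6 + 25 - 10 = 9
|m|² = 9 + 25 + 4 = 38,  |m| = √38 ≈ 6.164414
|n|² = 4 + 25 + 25 = 54,  |n| = √54 ≈ 7.348469
cos θ = 9 / (6.164414 · 7.348469) ≈ 0.19868
θ = arccos(0.19868) ≈ 78.5°

78.5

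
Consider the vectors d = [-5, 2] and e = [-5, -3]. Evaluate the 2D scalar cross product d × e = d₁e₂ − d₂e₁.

25

(-5)·(-3) - 2·(-5) = 15 - (-10) = 25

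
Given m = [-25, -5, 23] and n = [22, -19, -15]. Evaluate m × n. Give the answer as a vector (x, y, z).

(512, 131, 585)

i: (-5)·(-15) - 23·(-19) = 75 - (-437) = 512
j: 23·22 - (-25)·(-15) = 506 - 375 = 131
k: (-25)·(-19) - (-5)·22 = 475 - (-110) = 585
m × n = (512, 131, 585)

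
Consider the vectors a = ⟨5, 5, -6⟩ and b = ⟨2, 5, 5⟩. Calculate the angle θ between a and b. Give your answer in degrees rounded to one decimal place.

85.8

a · b = 5·2 + 5·5 + (-6)·5 = 10 + 25 - 30 = 5
|a|² = 25 + 25 + 36 = 86,  |a| = √86 ≈ 9.273618
|b|² = 4 + 25 + 25 = 54,  |b| = √54 ≈ 7.348469
cos θ = 5 / (9.273618 · 7.348469) ≈ 0.07337
θ = arccos(0.07337) ≈ 85.8°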